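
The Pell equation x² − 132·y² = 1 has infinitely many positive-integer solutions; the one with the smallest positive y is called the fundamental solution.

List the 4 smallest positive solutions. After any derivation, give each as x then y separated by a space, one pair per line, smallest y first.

[11; 2,22] for √132; ℓ=2 ⇒ convergent index 1
k=0  a_k=11  p_k/q_k = 11/1
k=1  a_k=2  p_k/q_k = 23/2
fundamental: x₁=23, y₁=2  (since 529 − 132·4 = 1)
(x_2, y_2) = (23·23 + 132·2·2, 23·2 + 2·23) = (1057, 92)
(x_3, y_3) = (23·1057 + 132·2·92, 23·92 + 2·1057) = (48599, 4230)
(x_4, y_4) = (23·48599 + 132·2·4230, 23·4230 + 2·48599) = (2234497, 194488)

23 2
1057 92
48599 4230
2234497 194488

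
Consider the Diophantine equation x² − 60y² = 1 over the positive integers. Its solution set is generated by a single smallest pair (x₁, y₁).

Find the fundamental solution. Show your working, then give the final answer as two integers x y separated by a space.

√60 → a₀=7, period (1,2,1,14); ℓ=4 even so k=3
k=0  a_k=7  p_k/q_k = 7/1
k=1  a_k=1  p_k/q_k = 8/1
k=2  a_k=2  p_k/q_k = 23/3
k=3  a_k=1  p_k/q_k = 31/4
(x₁, y₁) = (31, 4);  31² − 60·4² = 1 ✓

31 4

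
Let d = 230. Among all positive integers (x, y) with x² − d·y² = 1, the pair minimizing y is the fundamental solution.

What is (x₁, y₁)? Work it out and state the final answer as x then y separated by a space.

91 6

[15; 6,30] for √230; ℓ=2 ⇒ convergent index 1
k=0  a_k=15  p_k/q_k = 15/1
k=1  a_k=6  p_k/q_k = 91/6
(x₁, y₁) = (91, 6);  91² − 230·6² = 1 ✓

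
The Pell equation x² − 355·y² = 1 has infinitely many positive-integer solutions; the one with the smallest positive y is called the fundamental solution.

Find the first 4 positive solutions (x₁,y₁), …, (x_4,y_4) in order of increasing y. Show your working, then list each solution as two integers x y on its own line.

954809 50676
1823320452961 96771801768
3481845556741524089 184797174548553948
6648994948371812427335041 352892010866963721270096

√355 → a₀=18, period (1,5,3,3,1,6,1,3,3,5,1,36); ℓ=12 even so k=11
i=0: a=18 ⇒ p=18, q=1
…
i=3: a=3 ⇒ p=358, q=19
i=4: a=3 ⇒ p=1187, q=63
…
i=6: a=6 ⇒ p=10457, q=555
i=7: a=1 ⇒ p=12002, q=637
…
i=9: a=3 ⇒ p=151391, q=8035
i=10: a=5 ⇒ p=803418, q=42641
i=11: a=1 ⇒ p=954809, q=50676
(x₁, y₁) = (954809, 50676);  954809² − 355·50676² = 1 ✓
n=2: (954809,50676)∘(954809,50676) = (954809·954809+355·50676·50676, 954809·50676+50676·954809) = (1823320452961,96771801768)
n=3: (1823320452961,96771801768)∘(954809,50676) = (954809·1823320452961+355·50676·96771801768, 954809·96771801768+50676·1823320452961) = (3481845556741524089,184797174548553948)
n=4: (3481845556741524089,184797174548553948)∘(954809,50676) = (954809·3481845556741524089+355·50676·184797174548553948, 954809·184797174548553948+50676·3481845556741524089) = (6648994948371812427335041,352892010866963721270096)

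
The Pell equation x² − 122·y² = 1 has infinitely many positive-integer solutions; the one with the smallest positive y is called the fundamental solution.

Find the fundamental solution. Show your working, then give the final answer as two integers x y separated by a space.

[11; 22] for √122; ℓ=1 ⇒ convergent index 1
a_0=11:  p_0=11·1+0=11,  q_0=11·0+1=1
a_1=22:  p_1=22·11+1=243,  q_1=22·1+0=22
fundamental: x₁=243, y₁=22  (since 59049 − 122·484 = 1)

243 22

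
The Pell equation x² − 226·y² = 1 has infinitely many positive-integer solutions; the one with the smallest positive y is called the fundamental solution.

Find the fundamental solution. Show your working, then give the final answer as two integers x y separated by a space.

√226 = [15; 30, …], period ℓ=1 (odd) → k=1
i=0: a=15 ⇒ p=15, q=1
i=1: a=30 ⇒ p=451, q=30
→ (451, 30).  Check: 451²=203401, 226·30²=203400, difference 1.

451 30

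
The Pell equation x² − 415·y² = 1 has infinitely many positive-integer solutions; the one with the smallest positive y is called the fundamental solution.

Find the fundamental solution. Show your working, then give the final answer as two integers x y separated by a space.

18412804 903849

√415 → a₀=20, period (2,1,2,4,6,…,1,2,40); ℓ=16 even so k=15
step 0: (20, 1)  from 20·(1,0) + (0,1)
…
step 4: (713, 35)  from 4·(163,8) + (61,3)
…
step 9: (43534, 2137)  from 1·(33939,1666) + (9595,471)
…
step 11: (508372, 24955)  from 6·(77473,3803) + (43534,2137)
…
step 13: (4730294, 232201)  from 2·(2110961,103623) + (508372,24955)
step 14: (6841255, 335824)  from 1·(4730294,232201) + (2110961,103623)
step 15: (18412804, 903849)  from 2·(6841255,335824) + (4730294,232201)
→ (18412804, 903849).  Check: 18412804²=339031351142416, 415·903849²=339031351142415, difference 1.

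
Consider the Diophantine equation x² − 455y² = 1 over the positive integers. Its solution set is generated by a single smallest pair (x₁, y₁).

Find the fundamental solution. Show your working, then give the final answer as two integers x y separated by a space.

d=455: √d = [21; 3,42] (ℓ=2, even), read p_1/q_1
a_0=21:  p_0=21·1+0=21,  q_0=21·0+1=1
a_1=3:  p_1=3·21+1=64,  q_1=3·1+0=3
(x₁, y₁) = (64, 3);  64² − 455·3² = 1 ✓

64 3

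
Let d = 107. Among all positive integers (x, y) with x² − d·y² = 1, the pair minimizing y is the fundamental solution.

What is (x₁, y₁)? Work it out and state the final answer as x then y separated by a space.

d=107: √d = [10; 2,1,9,1,2,20] (ℓ=6, even), read p_5/q_5
i=0: a=10 ⇒ p=10, q=1
i=1: a=2 ⇒ p=21, q=2
…
i=3: a=9 ⇒ p=300, q=29
i=4: a=1 ⇒ p=331, q=32
i=5: a=2 ⇒ p=962, q=93
→ (962, 93).  Check: 962²=925444, 107·93²=925443, difference 1.

962 93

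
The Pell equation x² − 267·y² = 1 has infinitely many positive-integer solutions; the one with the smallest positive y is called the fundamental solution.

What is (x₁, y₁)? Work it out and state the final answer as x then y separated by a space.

2402 147

d=267: √d = [16; 2,1,15,1,2,32] (ℓ=6, even), read p_5/q_5
a_0=16:  p_0=16·1+0=16,  q_0=16·0+1=1
…
a_2=1:  p_2=1·33+16=49,  q_2=1·2+1=3
…
a_4=1:  p_4=1·768+49=817,  q_4=1·47+3=50
a_5=2:  p_5=2·817+768=2402,  q_5=2·50+47=147
→ (2402, 147).  Check: 2402²=5769604, 267·147²=5769603, difference 1.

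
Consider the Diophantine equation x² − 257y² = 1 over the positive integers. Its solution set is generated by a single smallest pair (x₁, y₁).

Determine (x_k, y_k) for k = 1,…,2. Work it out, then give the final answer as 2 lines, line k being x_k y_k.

√257 = [16; 32, …], period ℓ=1 (odd) → k=1
i=0: a=16 ⇒ p=16, q=1
i=1: a=32 ⇒ p=513, q=32
→ (513, 32).  Check: 513²=263169, 257·32²=263168, difference 1.
n=2: (513,32)∘(513,32) = (513·513+257·32·32, 513·32+32·513) = (526337,32832)

513 32
526337 32832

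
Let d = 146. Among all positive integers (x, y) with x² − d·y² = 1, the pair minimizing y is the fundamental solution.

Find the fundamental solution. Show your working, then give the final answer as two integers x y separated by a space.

d=146: √d = [12; 12,24] (ℓ=2, even), read p_1/q_1
k=0  a_k=12  p_k/q_k = 12/1
k=1  a_k=12  p_k/q_k = 145/12
fundamental: x₁=145, y₁=12  (since 21025 − 146·144 = 1)

145 12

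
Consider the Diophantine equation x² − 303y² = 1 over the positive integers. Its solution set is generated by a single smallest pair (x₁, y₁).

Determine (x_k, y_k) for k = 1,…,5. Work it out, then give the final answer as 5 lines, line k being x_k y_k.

√303 → a₀=17, period (2,2,5,2,2,34); ℓ=6 even so k=5
i=0: a=17 ⇒ p=17, q=1
…
i=3: a=5 ⇒ p=470, q=27
i=4: a=2 ⇒ p=1027, q=59
i=5: a=2 ⇒ p=2524, q=145
→ (2524, 145).  Check: 2524²=6370576, 303·145²=6370575, difference 1.
n=2: (2524,145)∘(2524,145) = (2524·2524+303·145·145, 2524·145+145·2524) = (12741151,731960)
n=3: (12741151,731960)∘(2524,145) = (2524·12741151+303·145·731960, 2524·731960+145·12741151) = (64317327724,3694933935)
n=4: (64317327724,3694933935)∘(2524,145) = (2524·64317327724+303·145·3694933935, 2524·3694933935+145·64317327724) = (324673857609601,18652025771920)
n=5: (324673857609601,18652025771920)∘(2524,145) = (2524·324673857609601+303·145·18652025771920, 2524·18652025771920+145·324673857609601) = (1638953568895938124,94155422401718225)

2524 145
12741151 731960
64317327724 3694933935
324673857609601 18652025771920
1638953568895938124 94155422401718225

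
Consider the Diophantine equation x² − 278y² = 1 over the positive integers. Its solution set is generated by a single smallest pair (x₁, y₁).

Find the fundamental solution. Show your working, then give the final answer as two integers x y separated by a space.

[16; 1,2,16,2,1,32] for √278; ℓ=6 ⇒ convergent index 5
a_0=16:  p_0=16·1+0=16,  q_0=16·0+1=1
a_1=1:  p_1=1·16+1=17,  q_1=1·1+0=1
…
a_4=2:  p_4=2·817+50=1684,  q_4=2·49+3=101
a_5=1:  p_5=1·1684+817=2501,  q_5=1·101+49=150
(x₁, y₁) = (2501, 150);  2501² − 278·150² = 1 ✓

2501 150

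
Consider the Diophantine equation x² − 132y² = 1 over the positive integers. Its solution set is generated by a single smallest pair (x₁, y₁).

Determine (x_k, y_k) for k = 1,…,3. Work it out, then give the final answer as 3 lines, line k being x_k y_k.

23 2
1057 92
48599 4230

√132 → a₀=11, period (2,22); ℓ=2 even so k=1
k=0  a_k=11  p_k/q_k = 11/1
k=1  a_k=2  p_k/q_k = 23/2
fundamental: x₁=23, y₁=2  (since 529 − 132·4 = 1)
(23+2√132)^2 = 1057 + 92√132
(23+2√132)^3 = 48599 + 4230√132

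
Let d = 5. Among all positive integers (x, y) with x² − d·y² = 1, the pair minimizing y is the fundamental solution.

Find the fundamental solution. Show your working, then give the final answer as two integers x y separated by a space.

9 4

d=5: √d = [2; 4] (ℓ=1, odd), read p_1/q_1
k=0  a_k=2  p_k/q_k = 2/1
k=1  a_k=4  p_k/q_k = 9/4
→ (9, 4).  Check: 9²=81, 5·4²=80, difference 1.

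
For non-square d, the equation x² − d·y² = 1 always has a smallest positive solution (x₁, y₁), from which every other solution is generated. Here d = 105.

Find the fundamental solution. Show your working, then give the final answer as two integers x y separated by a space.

41 4

√105 = [10; 4,20, …], period ℓ=2 (even) → k=1
k=0  a_k=10  p_k/q_k = 10/1
k=1  a_k=4  p_k/q_k = 41/4
(x₁, y₁) = (41, 4);  41² − 105·4² = 1 ✓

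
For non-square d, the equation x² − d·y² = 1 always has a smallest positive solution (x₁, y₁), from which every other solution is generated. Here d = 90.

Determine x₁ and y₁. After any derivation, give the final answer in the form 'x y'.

√90 = [9; 2,18, …], period ℓ=2 (even) → k=1
k=0  a_k=9  p_k/q_k = 9/1
k=1  a_k=2  p_k/q_k = 19/2
fundamental: x₁=19, y₁=2  (since 361 − 90·4 = 1)

19 2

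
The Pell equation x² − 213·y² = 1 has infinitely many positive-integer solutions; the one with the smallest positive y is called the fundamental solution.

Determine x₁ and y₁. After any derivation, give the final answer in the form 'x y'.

194399 13320

√213 = [14; 1,1,2,6,1,8,1,6,2,1,1,28, …], period ℓ=12 (even) → k=11
step 0: (14, 1)  from 14·(1,0) + (0,1)
…
step 2: (29, 2)  from 1·(15,1) + (14,1)
…
step 4: (467, 32)  from 6·(73,5) + (29,2)
…
step 8: (36749, 2518)  from 6·(5327,365) + (4787,328)
…
step 10: (115574, 7919)  from 1·(78825,5401) + (36749,2518)
step 11: (194399, 13320)  from 1·(115574,7919) + (78825,5401)
fundamental: x₁=194399, y₁=13320  (since 37790971201 − 213·177422400 = 1)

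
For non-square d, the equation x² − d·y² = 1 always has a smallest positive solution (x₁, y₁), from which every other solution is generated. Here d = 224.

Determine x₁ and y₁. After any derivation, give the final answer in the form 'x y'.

√224 = [14; 1,28, …], period ℓ=2 (even) → k=1
step 0: (14, 1)  from 14·(1,0) + (0,1)
step 1: (15, 1)  from 1·(14,1) + (1,0)
fundamental: x₁=15, y₁=1  (since 225 − 224·1 = 1)

15 1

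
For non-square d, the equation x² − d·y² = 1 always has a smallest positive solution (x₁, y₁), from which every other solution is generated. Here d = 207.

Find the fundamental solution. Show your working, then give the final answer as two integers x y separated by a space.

d=207: √d = [14; 2,1,1,2,1,1,2,28] (ℓ=8, even), read p_7/q_7
k=0  a_k=14  p_k/q_k = 14/1
…
k=3  a_k=1  p_k/q_k = 72/5
…
k=5  a_k=1  p_k/q_k = 259/18
k=6  a_k=1  p_k/q_k = 446/31
k=7  a_k=2  p_k/q_k = 1151/80
→ (1151, 80).  Check: 1151²=1324801, 207·80²=1324800, difference 1.

1151 80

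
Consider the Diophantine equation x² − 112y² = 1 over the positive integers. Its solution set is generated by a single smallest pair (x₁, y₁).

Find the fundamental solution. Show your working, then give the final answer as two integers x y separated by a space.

127 12

√112 → a₀=10, period (1,1,2,1,1,20); ℓ=6 even so k=5
step 0: (10, 1)  from 10·(1,0) + (0,1)
step 1: (11, 1)  from 1·(10,1) + (1,0)
step 2: (21, 2)  from 1·(11,1) + (10,1)
step 3: (53, 5)  from 2·(21,2) + (11,1)
step 4: (74, 7)  from 1·(53,5) + (21,2)
step 5: (127, 12)  from 1·(74,7) + (53,5)
(x₁, y₁) = (127, 12);  127² − 112·12² = 1 ✓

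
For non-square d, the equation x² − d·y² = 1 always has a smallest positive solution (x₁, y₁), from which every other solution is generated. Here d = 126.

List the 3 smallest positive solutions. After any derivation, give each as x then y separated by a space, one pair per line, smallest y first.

d=126: √d = [11; 4,2,4,22] (ℓ=4, even), read p_3/q_3
i=0: a=11 ⇒ p=11, q=1
i=1: a=4 ⇒ p=45, q=4
i=2: a=2 ⇒ p=101, q=9
i=3: a=4 ⇒ p=449, q=40
→ (449, 40).  Check: 449²=201601, 126·40²=201600, difference 1.
k=2:  x_2 = 449·449+126·40·40 = 403201,  y_2 = 449·40+40·449 = 35920
k=3:  x_3 = 449·403201+126·40·35920 = 362074049,  y_3 = 449·35920+40·403201 = 32256120

449 40
403201 35920
362074049 32256120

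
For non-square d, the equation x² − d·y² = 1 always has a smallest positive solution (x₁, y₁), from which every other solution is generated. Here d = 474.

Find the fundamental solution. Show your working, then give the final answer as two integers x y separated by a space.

193549 8890

√474 = [21; 1,3,2,1,1,…,3,1,42, …], period ℓ=14 (even) → k=13
k=0  a_k=21  p_k/q_k = 21/1
…
k=7  a_k=6  p_k/q_k = 5051/232
…
k=9  a_k=1  p_k/q_k = 10864/499
k=10  a_k=1  p_k/q_k = 16677/766
k=11  a_k=2  p_k/q_k = 44218/2031
k=12  a_k=3  p_k/q_k = 149331/6859
k=13  a_k=1  p_k/q_k = 193549/8890
fundamental: x₁=193549, y₁=8890  (since 37461215401 − 474·79032100 = 1)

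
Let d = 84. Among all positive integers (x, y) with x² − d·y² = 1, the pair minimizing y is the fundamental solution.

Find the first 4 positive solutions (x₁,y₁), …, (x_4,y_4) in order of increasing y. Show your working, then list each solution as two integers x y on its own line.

55 6
6049 660
665335 72594
73180801 7984680

[9; 6,18] for √84; ℓ=2 ⇒ convergent index 1
k=0  a_k=9  p_k/q_k = 9/1
k=1  a_k=6  p_k/q_k = 55/6
fundamental: x₁=55, y₁=6  (since 3025 − 84·36 = 1)
(x_2, y_2) = (55·55 + 84·6·6, 55·6 + 6·55) = (6049, 660)
(x_3, y_3) = (55·6049 + 84·6·660, 55·660 + 6·6049) = (665335, 72594)
(x_4, y_4) = (55·665335 + 84·6·72594, 55·72594 + 6·665335) = (73180801, 7984680)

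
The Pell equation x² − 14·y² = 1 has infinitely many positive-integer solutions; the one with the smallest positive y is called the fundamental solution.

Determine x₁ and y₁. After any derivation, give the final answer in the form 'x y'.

√14 = [3; 1,2,1,6, …], period ℓ=4 (even) → k=3
k=0  a_k=3  p_k/q_k = 3/1
k=1  a_k=1  p_k/q_k = 4/1
k=2  a_k=2  p_k/q_k = 11/3
k=3  a_k=1  p_k/q_k = 15/4
(x₁, y₁) = (15, 4);  15² − 14·4² = 1 ✓

15 4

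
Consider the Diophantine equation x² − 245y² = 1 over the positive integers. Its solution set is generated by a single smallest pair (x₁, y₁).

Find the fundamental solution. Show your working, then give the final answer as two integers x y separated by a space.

51841 3312

d=245: √d = [15; 1,1,1,7,6,7,1,1,1,30] (ℓ=10, even), read p_9/q_9
a_0=15:  p_0=15·1+0=15,  q_0=15·0+1=1
a_1=1:  p_1=1·15+1=16,  q_1=1·1+0=1
a_2=1:  p_2=1·16+15=31,  q_2=1·1+1=2
…
a_4=7:  p_4=7·47+31=360,  q_4=7·3+2=23
a_5=6:  p_5=6·360+47=2207,  q_5=6·23+3=141
a_6=7:  p_6=7·2207+360=15809,  q_6=7·141+23=1010
a_7=1:  p_7=1·15809+2207=18016,  q_7=1·1010+141=1151
a_8=1:  p_8=1·18016+15809=33825,  q_8=1·1151+1010=2161
a_9=1:  p_9=1·33825+18016=51841,  q_9=1·2161+1151=3312
(x₁, y₁) = (51841, 3312);  51841² − 245·3312² = 1 ✓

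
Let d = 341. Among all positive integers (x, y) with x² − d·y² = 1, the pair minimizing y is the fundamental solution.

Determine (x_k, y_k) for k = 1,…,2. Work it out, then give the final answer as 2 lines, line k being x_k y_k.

d=341: √d = [18; 2,6,1,8,2,…,6,2,36] (ℓ=14, even), read p_13/q_13
i=0: a=18 ⇒ p=18, q=1
i=1: a=2 ⇒ p=37, q=2
…
i=3: a=1 ⇒ p=277, q=15
…
i=6: a=1 ⇒ p=7645, q=414
…
i=8: a=1 ⇒ p=28124, q=1523
i=9: a=2 ⇒ p=76727, q=4155
i=10: a=8 ⇒ p=641940, q=34763
…
i=12: a=6 ⇒ p=4953942, q=268271
i=13: a=2 ⇒ p=10626551, q=575460
(x₁, y₁) = (10626551, 575460);  10626551² − 341·575460² = 1 ✓
(x_2, y_2) = (10626551·10626551 + 341·575460·575460, 10626551·575460 + 575460·10626551) = (225847172311201, 12230310076920)

10626551 575460
225847172311201 12230310076920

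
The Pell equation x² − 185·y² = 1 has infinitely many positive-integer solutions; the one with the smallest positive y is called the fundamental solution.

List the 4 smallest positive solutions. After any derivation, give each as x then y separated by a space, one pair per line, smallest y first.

√185 = [13; 1,1,1,1,26, …], period ℓ=5 (odd) → k=9
step 0: (13, 1)  from 13·(1,0) + (0,1)
step 1: (14, 1)  from 1·(13,1) + (1,0)
step 2: (27, 2)  from 1·(14,1) + (13,1)
step 3: (41, 3)  from 1·(27,2) + (14,1)
step 4: (68, 5)  from 1·(41,3) + (27,2)
step 5: (1809, 133)  from 26·(68,5) + (41,3)
step 6: (1877, 138)  from 1·(1809,133) + (68,5)
step 7: (3686, 271)  from 1·(1877,138) + (1809,133)
step 8: (5563, 409)  from 1·(3686,271) + (1877,138)
step 9: (9249, 680)  from 1·(5563,409) + (3686,271)
→ (9249, 680).  Check: 9249²=85544001, 185·680²=85544000, difference 1.
(9249+680√185)^2 = 171088001 + 12578640√185
(9249+680√185)^3 = 3164785833249 + 232679682040√185
(9249+680√185)^4 = 58542208172352001 + 4304108745797280√185

9249 680
171088001 12578640
3164785833249 232679682040
58542208172352001 4304108745797280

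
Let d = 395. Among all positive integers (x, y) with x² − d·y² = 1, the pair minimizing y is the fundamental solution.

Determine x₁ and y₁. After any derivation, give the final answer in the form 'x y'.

159 8

[19; 1,6,1,38] for √395; ℓ=4 ⇒ convergent index 3
i=0: a=19 ⇒ p=19, q=1
i=1: a=1 ⇒ p=20, q=1
i=2: a=6 ⇒ p=139, q=7
i=3: a=1 ⇒ p=159, q=8
(x₁, y₁) = (159, 8);  159² − 395·8² = 1 ✓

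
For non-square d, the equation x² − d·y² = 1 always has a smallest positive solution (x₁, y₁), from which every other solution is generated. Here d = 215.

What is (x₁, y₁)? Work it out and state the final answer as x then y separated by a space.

44 3

√215 → a₀=14, period (1,1,1,28); ℓ=4 even so k=3
k=0  a_k=14  p_k/q_k = 14/1
…
k=2  a_k=1  p_k/q_k = 29/2
k=3  a_k=1  p_k/q_k = 44/3
(x₁, y₁) = (44, 3);  44² − 215·3² = 1 ✓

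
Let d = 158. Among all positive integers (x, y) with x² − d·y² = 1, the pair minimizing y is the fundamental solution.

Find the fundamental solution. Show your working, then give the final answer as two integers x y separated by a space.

7743 616

√158 → a₀=12, period (1,1,3,12,3,1,1,24); ℓ=8 even so k=7
a_0=12:  p_0=12·1+0=12,  q_0=12·0+1=1
…
a_6=1:  p_6=1·3331+1081=4412,  q_6=1·265+86=351
a_7=1:  p_7=1·4412+3331=7743,  q_7=1·351+265=616
→ (7743, 616).  Check: 7743²=59954049, 158·616²=59954048, difference 1.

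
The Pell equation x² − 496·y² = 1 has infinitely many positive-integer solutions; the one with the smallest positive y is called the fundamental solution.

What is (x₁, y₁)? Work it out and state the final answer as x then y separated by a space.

4620799 207480

√496 → a₀=22, period (3,1,2,4,1,…,1,3,44); ℓ=16 even so k=15
k=0  a_k=22  p_k/q_k = 22/1
k=1  a_k=3  p_k/q_k = 67/3
k=2  a_k=1  p_k/q_k = 89/4
…
k=6  a_k=1  p_k/q_k = 2383/107
…
k=8  a_k=2  p_k/q_k = 14543/653
k=9  a_k=2  p_k/q_k = 35166/1579
…
k=11  a_k=1  p_k/q_k = 84875/3811
k=12  a_k=4  p_k/q_k = 389209/17476
…
k=14  a_k=1  p_k/q_k = 1252502/56239
k=15  a_k=3  p_k/q_k = 4620799/207480
(x₁, y₁) = (4620799, 207480);  4620799² − 496·207480² = 1 ✓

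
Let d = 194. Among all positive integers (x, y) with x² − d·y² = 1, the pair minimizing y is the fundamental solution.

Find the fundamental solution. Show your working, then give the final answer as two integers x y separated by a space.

[13; 1,12,1,26] for √194; ℓ=4 ⇒ convergent index 3
a_0=13:  p_0=13·1+0=13,  q_0=13·0+1=1
a_1=1:  p_1=1·13+1=14,  q_1=1·1+0=1
a_2=12:  p_2=12·14+13=181,  q_2=12·1+1=13
a_3=1:  p_3=1·181+14=195,  q_3=1·13+1=14
(x₁, y₁) = (195, 14);  195² − 194·14² = 1 ✓

195 14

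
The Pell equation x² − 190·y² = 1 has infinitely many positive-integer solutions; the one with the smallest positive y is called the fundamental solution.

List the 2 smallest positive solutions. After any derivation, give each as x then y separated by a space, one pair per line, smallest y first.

√190 → a₀=13, period (1,3,1,1,1,…,3,1,26); ℓ=14 even so k=13
k=0  a_k=13  p_k/q_k = 13/1
…
k=2  a_k=3  p_k/q_k = 55/4
…
k=4  a_k=1  p_k/q_k = 124/9
k=5  a_k=1  p_k/q_k = 193/14
k=6  a_k=2  p_k/q_k = 510/37
…
k=11  a_k=1  p_k/q_k = 11234/815
k=12  a_k=3  p_k/q_k = 40787/2959
k=13  a_k=1  p_k/q_k = 52021/3774
fundamental: x₁=52021, y₁=3774  (since 2706184441 − 190·14243076 = 1)
(x_2, y_2) = (52021·52021 + 190·3774·3774, 52021·3774 + 3774·52021) = (5412368881, 392654508)

52021 3774
5412368881 392654508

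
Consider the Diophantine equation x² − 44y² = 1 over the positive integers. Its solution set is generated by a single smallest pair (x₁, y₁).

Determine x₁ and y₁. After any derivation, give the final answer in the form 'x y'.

199 30

d=44: √d = [6; 1,1,1,2,1,1,1,12] (ℓ=8, even), read p_7/q_7
step 0: (6, 1)  from 6·(1,0) + (0,1)
step 1: (7, 1)  from 1·(6,1) + (1,0)
step 2: (13, 2)  from 1·(7,1) + (6,1)
step 3: (20, 3)  from 1·(13,2) + (7,1)
step 4: (53, 8)  from 2·(20,3) + (13,2)
step 5: (73, 11)  from 1·(53,8) + (20,3)
step 6: (126, 19)  from 1·(73,11) + (53,8)
step 7: (199, 30)  from 1·(126,19) + (73,11)
→ (199, 30).  Check: 199²=39601, 44·30²=39600, difference 1.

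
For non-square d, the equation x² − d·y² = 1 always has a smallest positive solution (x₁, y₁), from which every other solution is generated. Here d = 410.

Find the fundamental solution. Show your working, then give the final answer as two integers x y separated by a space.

81 4

[20; 4,40] for √410; ℓ=2 ⇒ convergent index 1
i=0: a=20 ⇒ p=20, q=1
i=1: a=4 ⇒ p=81, q=4
fundamental: x₁=81, y₁=4  (since 6561 − 410·16 = 1)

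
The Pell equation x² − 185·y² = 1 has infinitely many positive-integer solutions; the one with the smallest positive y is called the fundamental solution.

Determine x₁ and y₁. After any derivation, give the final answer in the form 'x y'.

9249 680

d=185: √d = [13; 1,1,1,1,26] (ℓ=5, odd), read p_9/q_9
k=0  a_k=13  p_k/q_k = 13/1
k=1  a_k=1  p_k/q_k = 14/1
k=2  a_k=1  p_k/q_k = 27/2
k=3  a_k=1  p_k/q_k = 41/3
…
k=5  a_k=26  p_k/q_k = 1809/133
…
k=7  a_k=1  p_k/q_k = 3686/271
k=8  a_k=1  p_k/q_k = 5563/409
k=9  a_k=1  p_k/q_k = 9249/680
(x₁, y₁) = (9249, 680);  9249² − 185·680² = 1 ✓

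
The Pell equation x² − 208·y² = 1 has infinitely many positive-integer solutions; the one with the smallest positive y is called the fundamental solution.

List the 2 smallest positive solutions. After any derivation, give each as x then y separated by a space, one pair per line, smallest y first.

[14; 2,2,1,2,2,28] for √208; ℓ=6 ⇒ convergent index 5
a_0=14:  p_0=14·1+0=14,  q_0=14·0+1=1
a_1=2:  p_1=2·14+1=29,  q_1=2·1+0=2
…
a_3=1:  p_3=1·72+29=101,  q_3=1·5+2=7
a_4=2:  p_4=2·101+72=274,  q_4=2·7+5=19
a_5=2:  p_5=2·274+101=649,  q_5=2·19+7=45
(x₁, y₁) = (649, 45);  649² − 208·45² = 1 ✓
n=2: (649,45)∘(649,45) = (649·649+208·45·45, 649·45+45·649) = (842401,58410)

649 45
842401 58410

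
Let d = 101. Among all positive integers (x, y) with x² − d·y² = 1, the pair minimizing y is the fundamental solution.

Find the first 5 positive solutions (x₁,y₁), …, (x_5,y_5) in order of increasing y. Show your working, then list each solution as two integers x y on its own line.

201 20
80801 8040
32481801 3232060
13057603201 1299280080
5249124005001 522307360100

√101 → a₀=10, period (20); ℓ=1 odd so k=1
i=0: a=10 ⇒ p=10, q=1
i=1: a=20 ⇒ p=201, q=20
fundamental: x₁=201, y₁=20  (since 40401 − 101·400 = 1)
(201+20√101)^2 = 80801 + 8040√101
(201+20√101)^3 = 32481801 + 3232060√101
(201+20√101)^4 = 13057603201 + 1299280080√101
(201+20√101)^5 = 5249124005001 + 522307360100√101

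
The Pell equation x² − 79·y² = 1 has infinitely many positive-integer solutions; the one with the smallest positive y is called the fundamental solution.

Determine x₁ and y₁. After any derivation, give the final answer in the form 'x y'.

80 9

√79 → a₀=8, period (1,7,1,16); ℓ=4 even so k=3
step 0: (8, 1)  from 8·(1,0) + (0,1)
…
step 2: (71, 8)  from 7·(9,1) + (8,1)
step 3: (80, 9)  from 1·(71,8) + (9,1)
fundamental: x₁=80, y₁=9  (since 6400 − 79·81 = 1)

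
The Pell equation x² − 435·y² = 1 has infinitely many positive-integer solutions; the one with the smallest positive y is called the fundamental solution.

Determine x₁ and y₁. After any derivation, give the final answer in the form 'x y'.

146 7

[20; 1,5,1,40] for √435; ℓ=4 ⇒ convergent index 3
k=0  a_k=20  p_k/q_k = 20/1
…
k=2  a_k=5  p_k/q_k = 125/6
k=3  a_k=1  p_k/q_k = 146/7
(x₁, y₁) = (146, 7);  146² − 435·7² = 1 ✓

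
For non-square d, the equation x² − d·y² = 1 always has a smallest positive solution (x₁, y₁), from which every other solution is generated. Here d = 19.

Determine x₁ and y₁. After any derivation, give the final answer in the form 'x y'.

[4; 2,1,3,1,2,8] for √19; ℓ=6 ⇒ convergent index 5
i=0: a=4 ⇒ p=4, q=1
i=1: a=2 ⇒ p=9, q=2
…
i=3: a=3 ⇒ p=48, q=11
i=4: a=1 ⇒ p=61, q=14
i=5: a=2 ⇒ p=170, q=39
(x₁, y₁) = (170, 39);  170² − 19·39² = 1 ✓

170 39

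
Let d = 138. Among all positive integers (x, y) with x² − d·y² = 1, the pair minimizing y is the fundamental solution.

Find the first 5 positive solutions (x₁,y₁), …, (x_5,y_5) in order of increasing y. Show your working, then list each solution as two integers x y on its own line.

47 4
4417 376
415151 35340
39019777 3321584
3667443887 312193556

d=138: √d = [11; 1,2,1,22] (ℓ=4, even), read p_3/q_3
k=0  a_k=11  p_k/q_k = 11/1
…
k=2  a_k=2  p_k/q_k = 35/3
k=3  a_k=1  p_k/q_k = 47/4
→ (47, 4).  Check: 47²=2209, 138·4²=2208, difference 1.
(47+4√138)^2 = 4417 + 376√138
(47+4√138)^3 = 415151 + 35340√138
(47+4√138)^4 = 39019777 + 3321584√138
(47+4√138)^5 = 3667443887 + 312193556√138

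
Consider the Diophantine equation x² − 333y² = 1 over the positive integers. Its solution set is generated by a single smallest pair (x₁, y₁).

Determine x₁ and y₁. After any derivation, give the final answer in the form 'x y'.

d=333: √d = [18; 4,36] (ℓ=2, even), read p_1/q_1
step 0: (18, 1)  from 18·(1,0) + (0,1)
step 1: (73, 4)  from 4·(18,1) + (1,0)
→ (73, 4).  Check: 73²=5329, 333·4²=5328, difference 1.

73 4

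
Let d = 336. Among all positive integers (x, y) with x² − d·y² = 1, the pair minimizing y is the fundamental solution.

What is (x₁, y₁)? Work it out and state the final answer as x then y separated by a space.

d=336: √d = [18; 3,36] (ℓ=2, even), read p_1/q_1
step 0: (18, 1)  from 18·(1,0) + (0,1)
step 1: (55, 3)  from 3·(18,1) + (1,0)
→ (55, 3).  Check: 55²=3025, 336·3²=3024, difference 1.

55 3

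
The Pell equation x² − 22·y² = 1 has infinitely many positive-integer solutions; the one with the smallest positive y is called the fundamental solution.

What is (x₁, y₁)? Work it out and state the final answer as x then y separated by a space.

197 42

[4; 1,2,4,2,1,8] for √22; ℓ=6 ⇒ convergent index 5
a_0=4:  p_0=4·1+0=4,  q_0=4·0+1=1
a_1=1:  p_1=1·4+1=5,  q_1=1·1+0=1
…
a_4=2:  p_4=2·61+14=136,  q_4=2·13+3=29
a_5=1:  p_5=1·136+61=197,  q_5=1·29+13=42
→ (197, 42).  Check: 197²=38809, 22·42²=38808, difference 1.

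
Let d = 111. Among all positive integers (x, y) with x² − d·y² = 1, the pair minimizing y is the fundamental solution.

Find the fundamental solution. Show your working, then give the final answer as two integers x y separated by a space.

295 28

d=111: √d = [10; 1,1,6,1,1,20] (ℓ=6, even), read p_5/q_5
a_0=10:  p_0=10·1+0=10,  q_0=10·0+1=1
a_1=1:  p_1=1·10+1=11,  q_1=1·1+0=1
a_2=1:  p_2=1·11+10=21,  q_2=1·1+1=2
a_3=6:  p_3=6·21+11=137,  q_3=6·2+1=13
a_4=1:  p_4=1·137+21=158,  q_4=1·13+2=15
a_5=1:  p_5=1·158+137=295,  q_5=1·15+13=28
fundamental: x₁=295, y₁=28  (since 87025 − 111·784 = 1)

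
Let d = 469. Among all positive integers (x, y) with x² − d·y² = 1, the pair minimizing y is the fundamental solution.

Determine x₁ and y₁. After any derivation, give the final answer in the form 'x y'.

137215 6336

√469 → a₀=21, period (1,1,1,10,6,10,1,1,1,42); ℓ=10 even so k=9
step 0: (21, 1)  from 21·(1,0) + (0,1)
…
step 2: (43, 2)  from 1·(22,1) + (21,1)
step 3: (65, 3)  from 1·(43,2) + (22,1)
…
step 5: (4223, 195)  from 6·(693,32) + (65,3)
step 6: (42923, 1982)  from 10·(4223,195) + (693,32)
step 7: (47146, 2177)  from 1·(42923,1982) + (4223,195)
step 8: (90069, 4159)  from 1·(47146,2177) + (42923,1982)
step 9: (137215, 6336)  from 1·(90069,4159) + (47146,2177)
(x₁, y₁) = (137215, 6336);  137215² − 469·6336² = 1 ✓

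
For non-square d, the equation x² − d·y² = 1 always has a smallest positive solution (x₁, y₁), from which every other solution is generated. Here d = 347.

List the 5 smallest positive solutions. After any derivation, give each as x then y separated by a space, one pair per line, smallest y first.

[18; 1,1,1,2,4,…,1,1,36] for √347; ℓ=14 ⇒ convergent index 13
step 0: (18, 1)  from 18·(1,0) + (0,1)
…
step 4: (149, 8)  from 2·(56,3) + (37,2)
…
step 12: (402885, 21628)  from 1·(238717,12815) + (164168,8813)
step 13: (641602, 34443)  from 1·(402885,21628) + (238717,12815)
(x₁, y₁) = (641602, 34443);  641602² − 347·34443² = 1 ✓
(x_2, y_2) = (641602·641602 + 347·34443·34443, 641602·34443 + 34443·641602) = (823306252807, 44197395372)
(x_3, y_3) = (641602·823306252807 + 347·34443·44197395372, 641602·44197395372 + 34443·823306252807) = (1056469876826312026, 56714274530897445)
(x_4, y_4) = (641602·1056469876826312026 + 347·34443·56714274530897445, 641602·56714274530897445 + 34443·1056469876826312026) = (1355666371822207590758497, 72775983935101527618408)
(x_5, y_5) = (641602·1355666371822207590758497 + 347·34443·72775983935101527618408, 641602·72775983935101527618408 + 34443·1355666371822207590758497) = (1739596510986687599414840072362, 93386433689401306371520721787)

641602 34443
823306252807 44197395372
1056469876826312026 56714274530897445
1355666371822207590758497 72775983935101527618408
1739596510986687599414840072362 93386433689401306371520721787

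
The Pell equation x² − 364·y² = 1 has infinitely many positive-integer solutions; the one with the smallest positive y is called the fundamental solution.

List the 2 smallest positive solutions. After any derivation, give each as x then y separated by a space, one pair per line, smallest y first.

4954951 259710
49103078824801 2573700648420

d=364: √d = [19; 12,1,2,3,1,8,1,3,2,1,12,38] (ℓ=12, even), read p_11/q_11
k=0  a_k=19  p_k/q_k = 19/1
…
k=4  a_k=3  p_k/q_k = 2423/127
k=5  a_k=1  p_k/q_k = 3148/165
…
k=10  a_k=1  p_k/q_k = 390371/20461
k=11  a_k=12  p_k/q_k = 4954951/259710
(x₁, y₁) = (4954951, 259710);  4954951² − 364·259710² = 1 ✓
n=2: (4954951,259710)∘(4954951,259710) = (4954951·4954951+364·259710·259710, 4954951·259710+259710·4954951) = (49103078824801,2573700648420)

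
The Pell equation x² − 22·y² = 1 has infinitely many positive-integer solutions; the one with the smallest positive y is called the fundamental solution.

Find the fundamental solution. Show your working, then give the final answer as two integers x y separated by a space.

197 42

√22 → a₀=4, period (1,2,4,2,1,8); ℓ=6 even so k=5
step 0: (4, 1)  from 4·(1,0) + (0,1)
…
step 2: (14, 3)  from 2·(5,1) + (4,1)
…
step 4: (136, 29)  from 2·(61,13) + (14,3)
step 5: (197, 42)  from 1·(136,29) + (61,13)
fundamental: x₁=197, y₁=42  (since 38809 − 22·1764 = 1)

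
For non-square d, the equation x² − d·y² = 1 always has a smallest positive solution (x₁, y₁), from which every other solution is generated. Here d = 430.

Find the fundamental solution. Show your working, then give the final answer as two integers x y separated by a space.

2862251 138030

√430 = [20; 1,2,1,3,1,…,2,1,40, …], period ℓ=14 (even) → k=13
step 0: (20, 1)  from 20·(1,0) + (0,1)
…
step 7: (21794, 1051)  from 8·(2675,129) + (394,19)
step 8: (133439, 6435)  from 6·(21794,1051) + (2675,129)
…
step 12: (2107880, 101651)  from 2·(754371,36379) + (599138,28893)
step 13: (2862251, 138030)  from 1·(2107880,101651) + (754371,36379)
→ (2862251, 138030).  Check: 2862251²=8192480787001, 430·138030²=8192480787000, difference 1.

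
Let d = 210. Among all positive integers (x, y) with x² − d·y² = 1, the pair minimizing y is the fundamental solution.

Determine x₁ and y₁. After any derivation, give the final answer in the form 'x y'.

d=210: √d = [14; 2,28] (ℓ=2, even), read p_1/q_1
step 0: (14, 1)  from 14·(1,0) + (0,1)
step 1: (29, 2)  from 2·(14,1) + (1,0)
(x₁, y₁) = (29, 2);  29² − 210·2² = 1 ✓

29 2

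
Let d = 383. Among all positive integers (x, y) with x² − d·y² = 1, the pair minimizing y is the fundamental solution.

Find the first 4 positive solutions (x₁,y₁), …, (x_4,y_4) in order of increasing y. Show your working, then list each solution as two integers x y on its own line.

√383 = [19; 1,1,3,19,3,1,1,38, …], period ℓ=8 (even) → k=7
step 0: (19, 1)  from 19·(1,0) + (0,1)
…
step 2: (39, 2)  from 1·(20,1) + (19,1)
step 3: (137, 7)  from 3·(39,2) + (20,1)
…
step 5: (8063, 412)  from 3·(2642,135) + (137,7)
step 6: (10705, 547)  from 1·(8063,412) + (2642,135)
step 7: (18768, 959)  from 1·(10705,547) + (8063,412)
fundamental: x₁=18768, y₁=959  (since 352237824 − 383·919681 = 1)
k=2:  x_2 = 18768·18768+383·959·959 = 704475647,  y_2 = 18768·959+959·18768 = 35997024
k=3:  x_3 = 18768·704475647+383·959·35997024 = 26443197867024,  y_3 = 18768·35997024+959·704475647 = 1351184291905
k=4:  x_4 = 18768·26443197867024+383·959·1351184291905 = 992571874432137217,  y_4 = 18768·1351184291905+959·26443197867024 = 50718053544949056

18768 959
704475647 35997024
26443197867024 1351184291905
992571874432137217 50718053544949056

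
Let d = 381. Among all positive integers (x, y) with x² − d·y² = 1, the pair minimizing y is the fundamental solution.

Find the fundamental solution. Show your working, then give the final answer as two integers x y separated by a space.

√381 → a₀=19, period (1,1,12,1,1,38); ℓ=6 even so k=5
k=0  a_k=19  p_k/q_k = 19/1
…
k=3  a_k=12  p_k/q_k = 488/25
k=4  a_k=1  p_k/q_k = 527/27
k=5  a_k=1  p_k/q_k = 1015/52
→ (1015, 52).  Check: 1015²=1030225, 381·52²=1030224, difference 1.

1015 52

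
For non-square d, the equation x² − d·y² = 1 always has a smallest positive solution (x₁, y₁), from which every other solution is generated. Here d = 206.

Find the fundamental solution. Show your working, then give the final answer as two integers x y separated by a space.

[14; 2,1,5,14,5,1,2,28] for √206; ℓ=8 ⇒ convergent index 7
step 0: (14, 1)  from 14·(1,0) + (0,1)
…
step 2: (43, 3)  from 1·(29,2) + (14,1)
step 3: (244, 17)  from 5·(43,3) + (29,2)
…
step 6: (20998, 1463)  from 1·(17539,1222) + (3459,241)
step 7: (59535, 4148)  from 2·(20998,1463) + (17539,1222)
(x₁, y₁) = (59535, 4148);  59535² − 206·4148² = 1 ✓

59535 4148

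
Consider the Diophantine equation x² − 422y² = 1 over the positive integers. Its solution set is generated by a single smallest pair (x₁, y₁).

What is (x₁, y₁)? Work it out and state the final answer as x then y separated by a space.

7022501 341850

√422 = [20; 1,1,5,2,1,…,1,1,40, …], period ℓ=14 (even) → k=13
a_0=20:  p_0=20·1+0=20,  q_0=20·0+1=1
…
a_2=1:  p_2=1·21+20=41,  q_2=1·1+1=2
a_3=5:  p_3=5·41+21=226,  q_3=5·2+1=11
…
a_6=3:  p_6=3·719+493=2650,  q_6=3·35+24=129
a_7=20:  p_7=20·2650+719=53719,  q_7=20·129+35=2615
…
a_10=2:  p_10=2·217526+163807=598859,  q_10=2·10589+7974=29152
a_11=5:  p_11=5·598859+217526=3211821,  q_11=5·29152+10589=156349
a_12=1:  p_12=1·3211821+598859=3810680,  q_12=1·156349+29152=185501
a_13=1:  p_13=1·3810680+3211821=7022501,  q_13=1·185501+156349=341850
fundamental: x₁=7022501, y₁=341850  (since 49315520295001 − 422·116861422500 = 1)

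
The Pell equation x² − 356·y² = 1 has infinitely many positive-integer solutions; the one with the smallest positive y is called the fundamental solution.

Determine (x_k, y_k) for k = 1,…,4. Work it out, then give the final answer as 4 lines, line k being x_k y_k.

500001 26500
500002000001 26500053000
500003000004500001 26500106000079500
500004000010000008000001 26500159000265000106000

√356 → a₀=18, period (1,6,1,1,2,…,6,1,36); ℓ=14 even so k=13
step 0: (18, 1)  from 18·(1,0) + (0,1)
step 1: (19, 1)  from 1·(18,1) + (1,0)
…
step 8: (9717, 515)  from 1·(8717,462) + (1000,53)
step 9: (28151, 1492)  from 2·(9717,515) + (8717,462)
…
step 12: (433982, 23001)  from 6·(66019,3499) + (37868,2007)
step 13: (500001, 26500)  from 1·(433982,23001) + (66019,3499)
→ (500001, 26500).  Check: 500001²=250001000001, 356·26500²=250001000000, difference 1.
(x_2, y_2) = (500001·500001 + 356·26500·26500, 500001·26500 + 26500·500001) = (500002000001, 26500053000)
(x_3, y_3) = (500001·500002000001 + 356·26500·26500053000, 500001·26500053000 + 26500·500002000001) = (500003000004500001, 26500106000079500)
(x_4, y_4) = (500001·500003000004500001 + 356·26500·26500106000079500, 500001·26500106000079500 + 26500·500003000004500001) = (500004000010000008000001, 26500159000265000106000)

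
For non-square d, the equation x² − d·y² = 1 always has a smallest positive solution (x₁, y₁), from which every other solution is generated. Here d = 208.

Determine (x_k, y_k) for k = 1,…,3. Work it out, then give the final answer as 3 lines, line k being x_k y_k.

d=208: √d = [14; 2,2,1,2,2,28] (ℓ=6, even), read p_5/q_5
a_0=14:  p_0=14·1+0=14,  q_0=14·0+1=1
a_1=2:  p_1=2·14+1=29,  q_1=2·1+0=2
…
a_4=2:  p_4=2·101+72=274,  q_4=2·7+5=19
a_5=2:  p_5=2·274+101=649,  q_5=2·19+7=45
fundamental: x₁=649, y₁=45  (since 421201 − 208·2025 = 1)
k=2:  x_2 = 649·649+208·45·45 = 842401,  y_2 = 649·45+45·649 = 58410
k=3:  x_3 = 649·842401+208·45·58410 = 1093435849,  y_3 = 649·58410+45·842401 = 75816135

649 45
842401 58410
1093435849 75816135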